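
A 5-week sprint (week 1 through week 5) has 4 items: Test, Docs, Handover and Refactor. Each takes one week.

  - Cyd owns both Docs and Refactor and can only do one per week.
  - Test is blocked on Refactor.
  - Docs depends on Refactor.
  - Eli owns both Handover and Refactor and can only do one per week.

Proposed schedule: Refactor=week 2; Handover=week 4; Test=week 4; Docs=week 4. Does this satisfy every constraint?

Yes, all constraints hold

Test is blocked on Refactor — holds.
Docs depends on Refactor — holds.
Eli owns both Handover and Refactor and can only do one per week — holds.
Cyd owns both Docs and Refactor and can only do one per week — holds.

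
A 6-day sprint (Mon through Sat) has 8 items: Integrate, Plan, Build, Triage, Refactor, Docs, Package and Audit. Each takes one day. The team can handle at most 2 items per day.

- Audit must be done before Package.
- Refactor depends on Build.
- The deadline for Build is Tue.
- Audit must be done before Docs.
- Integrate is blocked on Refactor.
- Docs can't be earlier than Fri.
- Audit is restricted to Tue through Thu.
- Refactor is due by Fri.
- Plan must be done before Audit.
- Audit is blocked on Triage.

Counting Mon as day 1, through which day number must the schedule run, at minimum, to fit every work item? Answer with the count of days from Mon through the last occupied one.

5

The precedence chain requires at least 3 distinct days.
With at most 2 per day and 8 work items, at least 4 days are needed.
Docs can't be placed before Fri — that is day 5 counting from Mon — so the schedule must run through at least 5 days.
5 works (last occupied day: Fri): for example Plan -> Mon; Audit -> Wed; Integrate -> Wed; Package -> Thu; Refactor -> Tue; Triage -> Tue; Build -> Mon; Docs -> Fri.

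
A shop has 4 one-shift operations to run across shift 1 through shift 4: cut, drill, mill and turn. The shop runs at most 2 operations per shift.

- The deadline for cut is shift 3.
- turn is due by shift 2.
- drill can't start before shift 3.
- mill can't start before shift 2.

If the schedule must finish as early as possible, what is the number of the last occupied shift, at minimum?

With at most 2 per shift and 4 operations, at least 2 shifts are needed.
drill can't be placed before shift 3, so the schedule must run through at least shift 3.
3 works (last occupied shift: shift 3): for example cut -> shift 1; turn -> shift 1; mill -> shift 2; drill -> shift 3.

shift 3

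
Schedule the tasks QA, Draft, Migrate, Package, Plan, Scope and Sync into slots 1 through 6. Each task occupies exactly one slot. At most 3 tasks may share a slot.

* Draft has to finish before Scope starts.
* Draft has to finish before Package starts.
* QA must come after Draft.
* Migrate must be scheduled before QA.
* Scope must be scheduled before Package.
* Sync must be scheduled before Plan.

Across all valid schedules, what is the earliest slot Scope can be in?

Precedence pushes Scope to at least 2; downstream work caps Scope at 5.
Scope at 2 is achievable: Sync=1, Plan=2, QA=2, Draft=1, Scope=2, Migrate=1, Package=3.

2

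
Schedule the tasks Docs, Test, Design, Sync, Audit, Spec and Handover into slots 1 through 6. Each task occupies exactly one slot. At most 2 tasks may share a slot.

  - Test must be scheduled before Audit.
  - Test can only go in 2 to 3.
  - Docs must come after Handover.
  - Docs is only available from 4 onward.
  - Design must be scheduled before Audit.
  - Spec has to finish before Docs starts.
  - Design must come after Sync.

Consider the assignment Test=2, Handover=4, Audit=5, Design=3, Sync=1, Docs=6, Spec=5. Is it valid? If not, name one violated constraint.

Docs is only available from 4 onward — holds.
Design must be scheduled before Audit — holds.
Spec has to finish before Docs starts — holds.
Docs must come after Handover — holds.
Design must come after Sync — holds.
At most 2 tasks may share a slot — holds.
Test must be scheduled before Audit — holds.
Test can only go in 2 to 3 — holds.

Valid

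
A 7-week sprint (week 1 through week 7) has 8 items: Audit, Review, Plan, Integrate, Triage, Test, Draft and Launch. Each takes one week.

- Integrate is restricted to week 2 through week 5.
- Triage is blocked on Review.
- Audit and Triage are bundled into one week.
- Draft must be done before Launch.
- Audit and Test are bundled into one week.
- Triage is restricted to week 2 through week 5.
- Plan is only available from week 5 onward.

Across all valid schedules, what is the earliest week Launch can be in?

Precedence pushes Launch to at least week 2.
Launch at week 2 is achievable: Launch=week 2, Review=week 1, Test=week 2, Audit=week 2, Integrate=week 2, Draft=week 1, Plan=week 5, Triage=week 2.

week 2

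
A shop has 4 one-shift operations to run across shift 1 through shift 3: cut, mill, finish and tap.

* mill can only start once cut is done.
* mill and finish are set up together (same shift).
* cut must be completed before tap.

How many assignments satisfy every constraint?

Splitting on cut: it can be shift 1 (4), shift 2 (1). Listing each branch's schedules as (mill, finish, tap) by shift number:
cut=shift 1: (2,2,2) (2,2,3) (3,3,2) (3,3,3) — 4.
cut=shift 2: (3,3,3) — 1.
Summing: 4 + 1 = 5.

5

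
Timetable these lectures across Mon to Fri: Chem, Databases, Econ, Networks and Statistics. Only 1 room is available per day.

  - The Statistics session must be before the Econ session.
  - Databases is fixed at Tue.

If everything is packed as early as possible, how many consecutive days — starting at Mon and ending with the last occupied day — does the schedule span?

5

The precedence chain requires at least 2 distinct days.
With at most 1 per day and 5 lectures, at least 5 days are needed.
5 works (last occupied day: Fri): for example Chem=Thu, Networks=Fri, Statistics=Mon, Econ=Wed, Databases=Tue.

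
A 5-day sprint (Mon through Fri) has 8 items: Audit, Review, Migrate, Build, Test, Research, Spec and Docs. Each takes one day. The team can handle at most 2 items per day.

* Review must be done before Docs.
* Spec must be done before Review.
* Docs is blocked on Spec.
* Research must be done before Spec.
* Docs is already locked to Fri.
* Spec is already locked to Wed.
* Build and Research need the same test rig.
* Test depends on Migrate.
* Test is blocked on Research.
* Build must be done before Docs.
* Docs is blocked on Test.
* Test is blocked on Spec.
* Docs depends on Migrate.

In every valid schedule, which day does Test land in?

Thu

Spec is fixed at Wed and must come before Test, so Test is at least Thu.
Docs is fixed at Fri and must come after Test, so Test is at most Thu.
So Test must be Thu.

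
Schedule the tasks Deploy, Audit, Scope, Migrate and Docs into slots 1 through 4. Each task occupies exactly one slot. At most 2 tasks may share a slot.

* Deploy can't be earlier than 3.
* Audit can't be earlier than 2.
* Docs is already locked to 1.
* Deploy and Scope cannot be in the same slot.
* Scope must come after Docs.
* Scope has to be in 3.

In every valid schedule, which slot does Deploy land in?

Deploy's window is 3–4.
Scope is fixed at 3, and Deploy can't share a slot with Scope.
So Deploy must be 4.

4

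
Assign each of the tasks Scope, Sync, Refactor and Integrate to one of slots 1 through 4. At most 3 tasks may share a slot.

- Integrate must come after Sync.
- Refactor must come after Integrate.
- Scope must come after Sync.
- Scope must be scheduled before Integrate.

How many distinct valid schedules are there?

1

Enumerating: Refactor=4; Scope=2; Integrate=3; Sync=1.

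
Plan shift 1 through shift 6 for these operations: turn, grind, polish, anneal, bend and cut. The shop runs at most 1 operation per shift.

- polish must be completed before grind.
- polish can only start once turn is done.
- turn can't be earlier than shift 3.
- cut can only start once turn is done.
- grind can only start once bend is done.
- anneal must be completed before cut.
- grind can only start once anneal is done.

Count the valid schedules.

6

Splitting on grind: it can be shift 5 (2), shift 6 (4). Listing each branch's schedules as (turn, polish, anneal, bend, cut) by shift number:
grind=shift 5: (3,4,1,2,6) (3,4,2,1,6) — 2.
grind=shift 6: (3,4,1,2,5) (3,4,2,1,5) (3,5,1,2,4) (3,5,2,1,4) — 4.
Summing: 2 + 4 = 6.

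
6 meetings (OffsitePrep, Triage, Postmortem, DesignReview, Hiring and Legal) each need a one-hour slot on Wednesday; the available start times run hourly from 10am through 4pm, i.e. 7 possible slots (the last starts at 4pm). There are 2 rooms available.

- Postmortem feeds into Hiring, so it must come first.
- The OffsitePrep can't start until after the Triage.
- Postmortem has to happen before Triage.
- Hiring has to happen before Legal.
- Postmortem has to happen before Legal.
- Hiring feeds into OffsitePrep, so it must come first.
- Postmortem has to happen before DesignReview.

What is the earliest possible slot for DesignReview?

11am

Precedence pushes DesignReview to at least 11am.
DesignReview at 11am is achievable: Postmortem -> 10am; Hiring -> 11am; OffsitePrep -> 1pm; Legal -> 12pm; Triage -> 12pm; DesignReview -> 11am.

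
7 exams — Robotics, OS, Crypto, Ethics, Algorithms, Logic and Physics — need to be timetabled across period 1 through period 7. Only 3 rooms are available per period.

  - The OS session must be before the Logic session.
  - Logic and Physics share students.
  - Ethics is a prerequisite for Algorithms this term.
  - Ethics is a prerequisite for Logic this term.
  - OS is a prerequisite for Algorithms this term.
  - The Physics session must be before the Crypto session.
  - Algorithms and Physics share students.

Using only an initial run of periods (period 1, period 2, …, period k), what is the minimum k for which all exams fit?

The precedence chain requires at least 2 distinct periods.
With at most 3 per period and 7 exams, at least 3 periods are needed.
3 works (last occupied period: period 3): for example Robotics in period 3, Logic in period 2, Algorithms in period 2, Physics in period 1, OS in period 1, Ethics in period 1, Crypto in period 2.

3 periods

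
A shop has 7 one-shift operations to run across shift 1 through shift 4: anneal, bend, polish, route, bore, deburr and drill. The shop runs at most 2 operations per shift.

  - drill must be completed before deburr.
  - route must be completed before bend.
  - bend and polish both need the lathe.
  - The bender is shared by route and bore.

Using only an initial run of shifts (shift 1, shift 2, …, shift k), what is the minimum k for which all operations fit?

4 shifts

The precedence chain requires at least 2 distinct shifts.
With at most 2 per shift and 7 operations, at least 4 shifts are needed.
4 works (last occupied shift: shift 4): for example route=shift 1, drill=shift 1, bore=shift 4, anneal=shift 3, deburr=shift 2, polish=shift 3, bend=shift 2.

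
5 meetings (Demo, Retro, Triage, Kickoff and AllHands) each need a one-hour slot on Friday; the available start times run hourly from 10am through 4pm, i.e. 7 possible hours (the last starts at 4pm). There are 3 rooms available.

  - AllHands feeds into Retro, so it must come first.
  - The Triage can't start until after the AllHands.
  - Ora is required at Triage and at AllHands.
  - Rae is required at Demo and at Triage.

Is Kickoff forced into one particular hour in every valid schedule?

No

Kickoff can be 10am (e.g. Retro -> 11am, Triage -> 11am, Demo -> 10am, AllHands -> 10am, Kickoff -> 10am) or 11am (e.g. Triage in 11am, Retro in 11am, Demo in 10am, AllHands in 10am, Kickoff in 11am).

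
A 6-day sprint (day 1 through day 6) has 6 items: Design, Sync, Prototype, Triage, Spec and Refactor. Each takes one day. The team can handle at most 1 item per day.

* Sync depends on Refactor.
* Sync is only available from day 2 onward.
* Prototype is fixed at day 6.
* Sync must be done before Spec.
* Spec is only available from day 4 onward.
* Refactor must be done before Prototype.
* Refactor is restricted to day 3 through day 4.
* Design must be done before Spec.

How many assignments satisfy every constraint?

Enumerating: Prototype in day 6, Sync in day 4, Design in day 1, Spec in day 5, Refactor in day 3, Triage in day 2 | Prototype=day 6, Refactor=day 3, Sync=day 4, Triage=day 1, Design=day 2, Spec=day 5.

2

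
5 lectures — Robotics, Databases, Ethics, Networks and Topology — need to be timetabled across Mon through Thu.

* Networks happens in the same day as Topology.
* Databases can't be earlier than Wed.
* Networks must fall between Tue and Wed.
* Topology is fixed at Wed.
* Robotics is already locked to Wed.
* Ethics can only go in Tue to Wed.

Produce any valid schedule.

Databases -> Wed, Topology -> Wed, Networks -> Wed, Robotics -> Wed, Ethics -> Tue

Checking: Networks = Topology = Wed; Databases=Wed in [Wed,Thu]; Ethics=Tue in [Tue,Wed]; Topology=Wed in [Wed,Wed]; Robotics=Wed in [Wed,Wed]; Networks=Wed in [Tue,Wed].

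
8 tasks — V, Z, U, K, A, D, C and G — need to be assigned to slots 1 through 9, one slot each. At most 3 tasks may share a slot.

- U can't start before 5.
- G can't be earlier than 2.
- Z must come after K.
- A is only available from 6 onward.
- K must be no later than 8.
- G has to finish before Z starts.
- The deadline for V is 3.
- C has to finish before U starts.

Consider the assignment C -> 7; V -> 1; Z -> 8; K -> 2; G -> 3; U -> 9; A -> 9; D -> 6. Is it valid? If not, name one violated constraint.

The deadline for V is 3 — holds.
U can't start before 5 — holds.
Z must come after K — holds.
At most 3 tasks may share a slot — holds.
C has to finish before U starts — holds.
G can't be earlier than 2 — holds.
A is only available from 6 onward — holds.
K must be no later than 8 — holds.
G has to finish before Z starts — holds.

Yes, all constraints hold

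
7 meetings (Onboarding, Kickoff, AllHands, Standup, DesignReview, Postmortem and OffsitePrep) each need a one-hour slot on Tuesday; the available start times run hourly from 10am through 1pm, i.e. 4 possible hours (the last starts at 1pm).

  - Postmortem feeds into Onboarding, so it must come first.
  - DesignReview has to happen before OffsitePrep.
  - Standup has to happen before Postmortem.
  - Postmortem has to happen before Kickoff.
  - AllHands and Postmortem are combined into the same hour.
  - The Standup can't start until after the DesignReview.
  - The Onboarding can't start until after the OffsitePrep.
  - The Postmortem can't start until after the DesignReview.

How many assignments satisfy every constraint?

2

Enumerating: Postmortem in 12pm, AllHands in 12pm, Standup in 11am, Onboarding in 1pm, DesignReview in 10am, Kickoff in 1pm, OffsitePrep in 11am | Onboarding=1pm; OffsitePrep=12pm; Standup=11am; DesignReview=10am; Postmortem=12pm; AllHands=12pm; Kickoff=1pm.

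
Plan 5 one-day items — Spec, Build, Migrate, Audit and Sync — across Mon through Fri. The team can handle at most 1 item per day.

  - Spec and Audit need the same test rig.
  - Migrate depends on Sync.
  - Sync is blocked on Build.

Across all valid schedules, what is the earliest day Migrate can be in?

Precedence pushes Migrate to at least Wed.
Migrate at Wed is achievable: Spec in Thu, Build in Mon, Migrate in Wed, Sync in Tue, Audit in Fri.

Wed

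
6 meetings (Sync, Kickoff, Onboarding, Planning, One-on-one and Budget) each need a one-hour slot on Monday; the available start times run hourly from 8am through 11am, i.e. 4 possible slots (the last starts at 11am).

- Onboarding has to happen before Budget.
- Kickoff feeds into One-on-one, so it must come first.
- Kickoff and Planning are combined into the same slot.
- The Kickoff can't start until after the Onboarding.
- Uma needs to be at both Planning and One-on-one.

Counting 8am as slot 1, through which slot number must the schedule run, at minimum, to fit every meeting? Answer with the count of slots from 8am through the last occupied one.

3 slots

The precedence chain requires at least 3 distinct slots.
3 works (last occupied slot: 10am): for example Planning=9am, Onboarding=8am, Sync=8am, Kickoff=9am, One-on-one=10am, Budget=9am.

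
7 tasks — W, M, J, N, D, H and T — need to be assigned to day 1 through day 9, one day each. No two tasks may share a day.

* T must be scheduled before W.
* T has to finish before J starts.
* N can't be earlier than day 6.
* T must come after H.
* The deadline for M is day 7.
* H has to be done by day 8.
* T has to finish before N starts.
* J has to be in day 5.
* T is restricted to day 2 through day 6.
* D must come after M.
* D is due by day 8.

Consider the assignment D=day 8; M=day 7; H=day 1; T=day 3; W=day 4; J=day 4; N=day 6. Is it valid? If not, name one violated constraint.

No two tasks may share a day — violated.
T must come after H — holds.
T has to finish before N starts — holds.
H has to be done by day 8 — holds.
T is restricted to day 2 through day 6 — holds.
N can't be earlier than day 6 — holds.
J has to be in day 5 — violated.
The deadline for M is day 7 — holds.
D must come after M — holds.
T has to finish before J starts — holds.
D is due by day 8 — holds.
T must be scheduled before W — holds.

No. No two tasks may share a day is not satisfied.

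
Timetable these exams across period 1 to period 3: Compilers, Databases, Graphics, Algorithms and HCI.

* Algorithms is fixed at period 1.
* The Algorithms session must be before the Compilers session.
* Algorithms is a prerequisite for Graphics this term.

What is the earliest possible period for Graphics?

Precedence pushes Graphics to at least period 2.
Graphics at period 2 is achievable: HCI in period 1; Databases in period 1; Algorithms in period 1; Graphics in period 2; Compilers in period 2.

period 2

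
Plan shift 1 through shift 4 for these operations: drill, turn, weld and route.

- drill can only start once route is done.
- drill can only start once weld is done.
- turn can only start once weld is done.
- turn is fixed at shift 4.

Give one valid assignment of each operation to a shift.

drill in shift 2, weld in shift 1, turn in shift 4, route in shift 1

Checking: route(shift 1) before drill(shift 2); weld(shift 1) before turn(shift 4); weld(shift 1) before drill(shift 2); turn=shift 4 in [shift 4,shift 4].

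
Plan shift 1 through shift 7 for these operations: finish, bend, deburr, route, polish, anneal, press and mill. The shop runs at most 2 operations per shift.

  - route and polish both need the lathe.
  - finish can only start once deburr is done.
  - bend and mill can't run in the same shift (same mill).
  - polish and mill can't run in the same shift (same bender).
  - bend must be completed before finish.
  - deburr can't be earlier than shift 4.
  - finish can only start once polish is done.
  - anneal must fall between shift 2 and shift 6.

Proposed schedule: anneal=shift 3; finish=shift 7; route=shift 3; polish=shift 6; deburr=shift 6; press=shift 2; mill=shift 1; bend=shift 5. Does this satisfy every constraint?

Yes

route and polish both need the lathe — holds.
finish can only start once deburr is done — holds.
polish and mill can't run in the same shift (same bender) — holds.
deburr can't be earlier than shift 4 — holds.
bend must be completed before finish — holds.
anneal must fall between shift 2 and shift 6 — holds.
The shop runs at most 2 operations per shift — holds.
bend and mill can't run in the same shift (same mill) — holds.
finish can only start once polish is done — holds.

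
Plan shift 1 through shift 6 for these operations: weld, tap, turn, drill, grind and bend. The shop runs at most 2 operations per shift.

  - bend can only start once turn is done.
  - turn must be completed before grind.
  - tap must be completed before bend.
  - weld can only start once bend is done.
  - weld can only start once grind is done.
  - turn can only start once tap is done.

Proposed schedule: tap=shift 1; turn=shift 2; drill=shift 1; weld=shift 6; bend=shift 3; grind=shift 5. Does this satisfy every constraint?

weld can only start once grind is done — holds.
weld can only start once bend is done — holds.
turn can only start once tap is done — holds.
The shop runs at most 2 operations per shift — holds.
turn must be completed before grind — holds.
bend can only start once turn is done — holds.
tap must be completed before bend — holds.

Valid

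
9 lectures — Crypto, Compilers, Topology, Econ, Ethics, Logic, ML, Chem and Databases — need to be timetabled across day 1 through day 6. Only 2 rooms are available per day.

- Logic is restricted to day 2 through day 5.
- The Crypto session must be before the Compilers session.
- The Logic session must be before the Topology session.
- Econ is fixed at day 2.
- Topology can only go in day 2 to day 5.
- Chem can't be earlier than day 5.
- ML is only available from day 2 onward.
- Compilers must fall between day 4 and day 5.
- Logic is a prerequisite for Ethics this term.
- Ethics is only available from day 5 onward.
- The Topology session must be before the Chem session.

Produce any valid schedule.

Econ -> day 2, Crypto -> day 1, Databases -> day 1, Logic -> day 2, Ethics -> day 5, Topology -> day 3, ML -> day 3, Chem -> day 5, Compilers -> day 4

Checking: Crypto(day 1) before Compilers(day 4); Logic(day 2) before Topology(day 3); Topology(day 3) before Chem(day 5); Logic(day 2) before Ethics(day 5); ML=day 3 in [day 2,day 6]; Topology=day 3 in [day 2,day 5]; Ethics=day 5 in [day 5,day 6]; Chem=day 5 in [day 5,day 6]; Econ=day 2 in [day 2,day 2]; Compilers=day 4 in [day 4,day 5]; Logic=day 2 in [day 2,day 5]; max 2 per day (cap 2).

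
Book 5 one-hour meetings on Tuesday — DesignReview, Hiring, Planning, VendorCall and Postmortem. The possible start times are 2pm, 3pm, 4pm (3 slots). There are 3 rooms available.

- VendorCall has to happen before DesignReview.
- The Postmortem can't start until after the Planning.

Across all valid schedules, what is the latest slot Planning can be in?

3pm

Downstream work caps Planning at 3pm.
Planning at 3pm is achievable: DesignReview -> 3pm, Hiring -> 2pm, Planning -> 3pm, Postmortem -> 4pm, VendorCall -> 2pm.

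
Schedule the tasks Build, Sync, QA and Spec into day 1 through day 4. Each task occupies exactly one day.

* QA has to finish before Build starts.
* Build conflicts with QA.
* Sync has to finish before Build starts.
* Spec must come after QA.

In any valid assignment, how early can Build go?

day 2

Precedence pushes Build to at least day 2.
Build at day 2 is achievable: Sync in day 1, Spec in day 2, QA in day 1, Build in day 2.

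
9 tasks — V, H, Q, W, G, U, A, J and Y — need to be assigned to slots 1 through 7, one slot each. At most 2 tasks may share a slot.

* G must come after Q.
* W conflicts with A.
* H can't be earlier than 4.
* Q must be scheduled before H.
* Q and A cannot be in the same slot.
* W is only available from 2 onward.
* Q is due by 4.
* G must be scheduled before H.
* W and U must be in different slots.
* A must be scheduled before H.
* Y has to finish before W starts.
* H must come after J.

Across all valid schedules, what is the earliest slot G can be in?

2

Precedence pushes G to at least 2; downstream work caps G at 6.
G at 2 is achievable: W -> 2; Q -> 1; J -> 3; Y -> 1; G -> 2; H -> 4; A -> 3; V -> 4; U -> 5.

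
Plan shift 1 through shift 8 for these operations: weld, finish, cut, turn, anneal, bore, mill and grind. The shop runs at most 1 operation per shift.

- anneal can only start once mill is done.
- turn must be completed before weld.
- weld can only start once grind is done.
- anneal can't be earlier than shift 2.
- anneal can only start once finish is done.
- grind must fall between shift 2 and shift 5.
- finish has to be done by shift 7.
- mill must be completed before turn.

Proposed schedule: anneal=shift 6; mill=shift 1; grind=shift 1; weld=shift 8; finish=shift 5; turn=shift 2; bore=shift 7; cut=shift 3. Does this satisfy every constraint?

Invalid. grind must fall between shift 2 and shift 5.

weld can only start once grind is done — holds.
anneal can only start once mill is done — holds.
anneal can only start once finish is done — holds.
finish has to be done by shift 7 — holds.
turn must be completed before weld — holds.
grind must fall between shift 2 and shift 5 — violated.
mill must be completed before turn — holds.
anneal can't be earlier than shift 2 — holds.
The shop runs at most 1 operation per shift — violated.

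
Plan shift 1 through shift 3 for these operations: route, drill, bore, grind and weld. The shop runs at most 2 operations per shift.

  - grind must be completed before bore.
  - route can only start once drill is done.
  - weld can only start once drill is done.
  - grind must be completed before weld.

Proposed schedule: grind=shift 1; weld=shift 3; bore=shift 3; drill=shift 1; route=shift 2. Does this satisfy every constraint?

Yes

route can only start once drill is done — holds.
grind must be completed before weld — holds.
The shop runs at most 2 operations per shift — holds.
weld can only start once drill is done — holds.
grind must be completed before bore — holds.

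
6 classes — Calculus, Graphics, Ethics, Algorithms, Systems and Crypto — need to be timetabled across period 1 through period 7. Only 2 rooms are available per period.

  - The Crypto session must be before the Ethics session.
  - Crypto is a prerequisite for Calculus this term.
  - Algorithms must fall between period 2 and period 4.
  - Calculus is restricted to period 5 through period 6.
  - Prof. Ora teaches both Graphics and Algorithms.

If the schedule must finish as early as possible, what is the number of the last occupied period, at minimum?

The precedence chain requires at least 2 distinct periods.
With at most 2 per period and 6 classes, at least 3 periods are needed.
Calculus can't be placed before period 5, so the schedule must run through at least period 5.
5 works (last occupied period: period 5): for example Crypto -> period 1; Algorithms -> period 2; Calculus -> period 5; Systems -> period 3; Graphics -> period 1; Ethics -> period 2.

5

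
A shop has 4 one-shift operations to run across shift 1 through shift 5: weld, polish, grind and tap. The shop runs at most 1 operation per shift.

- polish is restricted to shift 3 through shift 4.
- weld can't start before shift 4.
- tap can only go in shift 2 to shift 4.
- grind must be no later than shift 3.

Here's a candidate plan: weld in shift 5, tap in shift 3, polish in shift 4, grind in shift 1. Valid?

Yes, all constraints hold

The shop runs at most 1 operation per shift — holds.
weld can't start before shift 4 — holds.
polish is restricted to shift 3 through shift 4 — holds.
tap can only go in shift 2 to shift 4 — holds.
grind must be no later than shift 3 — holds.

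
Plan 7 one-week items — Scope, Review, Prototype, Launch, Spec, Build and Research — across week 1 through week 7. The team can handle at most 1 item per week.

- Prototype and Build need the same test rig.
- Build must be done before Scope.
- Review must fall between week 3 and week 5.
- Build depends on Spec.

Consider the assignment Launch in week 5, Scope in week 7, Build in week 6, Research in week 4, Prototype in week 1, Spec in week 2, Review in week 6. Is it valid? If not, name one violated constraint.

Invalid. Review must fall between week 3 and week 5.

Build must be done before Scope — holds.
Review must fall between week 3 and week 5 — violated.
Prototype and Build need the same test rig — holds.
Build depends on Spec — holds.
The team can handle at most 1 item per week — violated.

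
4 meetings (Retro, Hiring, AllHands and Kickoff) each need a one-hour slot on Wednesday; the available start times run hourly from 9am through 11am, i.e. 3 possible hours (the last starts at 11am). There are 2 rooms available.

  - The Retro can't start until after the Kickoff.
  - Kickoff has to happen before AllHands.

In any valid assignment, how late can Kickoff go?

10am

Downstream work caps Kickoff at 10am.
Kickoff at 10am is achievable: AllHands=11am; Retro=11am; Hiring=9am; Kickoff=10am.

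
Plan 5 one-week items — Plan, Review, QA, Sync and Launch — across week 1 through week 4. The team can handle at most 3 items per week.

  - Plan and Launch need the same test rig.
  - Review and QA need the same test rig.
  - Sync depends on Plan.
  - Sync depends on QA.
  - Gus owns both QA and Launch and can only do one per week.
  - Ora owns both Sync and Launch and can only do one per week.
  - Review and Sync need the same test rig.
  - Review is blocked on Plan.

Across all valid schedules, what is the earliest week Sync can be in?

Precedence pushes Sync to at least week 2.
Sync at week 2 is achievable: Sync -> week 2, Launch -> week 3, QA -> week 1, Review -> week 3, Plan -> week 1.

week 2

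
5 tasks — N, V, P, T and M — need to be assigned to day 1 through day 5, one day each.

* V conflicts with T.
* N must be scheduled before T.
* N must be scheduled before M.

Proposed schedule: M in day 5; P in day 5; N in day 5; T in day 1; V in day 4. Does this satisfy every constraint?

V conflicts with T — holds.
N must be scheduled before T — violated.
N must be scheduled before M — violated.

No. N must be scheduled before T is not satisfied.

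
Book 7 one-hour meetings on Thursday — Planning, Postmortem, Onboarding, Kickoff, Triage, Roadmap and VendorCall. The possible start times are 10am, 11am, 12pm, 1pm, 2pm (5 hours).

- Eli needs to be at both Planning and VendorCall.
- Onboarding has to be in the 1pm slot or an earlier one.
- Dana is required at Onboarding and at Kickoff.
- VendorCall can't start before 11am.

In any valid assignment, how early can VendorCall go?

11am

VendorCall is available from 11am.
VendorCall at 11am is achievable: Roadmap -> 10am, Planning -> 10am, Triage -> 10am, Onboarding -> 10am, Postmortem -> 10am, VendorCall -> 11am, Kickoff -> 11am.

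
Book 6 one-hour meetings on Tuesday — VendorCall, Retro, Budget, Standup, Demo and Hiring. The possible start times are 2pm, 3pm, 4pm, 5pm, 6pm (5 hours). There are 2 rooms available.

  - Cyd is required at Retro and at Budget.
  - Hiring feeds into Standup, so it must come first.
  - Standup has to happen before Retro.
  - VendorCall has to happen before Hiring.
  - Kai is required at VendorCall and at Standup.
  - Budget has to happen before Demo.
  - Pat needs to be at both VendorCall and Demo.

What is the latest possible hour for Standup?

Precedence pushes Standup to at least 4pm; downstream work caps Standup at 5pm.
Standup at 5pm is achievable: VendorCall -> 2pm; Budget -> 2pm; Hiring -> 3pm; Demo -> 3pm; Retro -> 6pm; Standup -> 5pm.

5pm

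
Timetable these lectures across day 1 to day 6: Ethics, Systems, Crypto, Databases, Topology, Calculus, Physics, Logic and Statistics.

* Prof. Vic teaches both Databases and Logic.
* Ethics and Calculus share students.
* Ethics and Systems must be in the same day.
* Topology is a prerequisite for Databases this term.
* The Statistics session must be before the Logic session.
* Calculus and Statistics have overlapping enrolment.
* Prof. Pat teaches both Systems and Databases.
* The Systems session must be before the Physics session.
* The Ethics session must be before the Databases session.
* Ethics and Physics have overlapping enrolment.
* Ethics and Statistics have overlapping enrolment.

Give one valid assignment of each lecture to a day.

Crypto=day 1; Physics=day 2; Ethics=day 1; Topology=day 1; Statistics=day 2; Systems=day 1; Calculus=day 3; Databases=day 2; Logic=day 3

Checking: Ethics(day 1) before Databases(day 2); Topology(day 1) before Databases(day 2); Systems(day 1) before Physics(day 2); Statistics(day 2) before Logic(day 3); Databases(day 2) != Logic(day 3); Ethics(day 1) != Physics(day 2); Ethics(day 1) != Statistics(day 2); Calculus(day 3) != Statistics(day 2); Ethics(day 1) != Calculus(day 3); Systems(day 1) != Databases(day 2); Ethics = Systems = day 1.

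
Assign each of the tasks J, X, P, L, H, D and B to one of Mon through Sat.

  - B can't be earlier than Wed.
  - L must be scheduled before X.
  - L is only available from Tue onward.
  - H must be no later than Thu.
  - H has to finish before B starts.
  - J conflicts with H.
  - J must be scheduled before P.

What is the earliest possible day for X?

Wed

Precedence pushes X to at least Wed.
X at Wed is achievable: H=Mon; L=Tue; P=Wed; X=Wed; D=Mon; B=Wed; J=Tue.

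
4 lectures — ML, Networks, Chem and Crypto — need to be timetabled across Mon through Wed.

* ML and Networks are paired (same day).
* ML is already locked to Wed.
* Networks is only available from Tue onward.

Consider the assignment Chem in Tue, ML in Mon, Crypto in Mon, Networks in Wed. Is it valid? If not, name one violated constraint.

ML and Networks are paired (same day) — violated.
Networks is only available from Tue onward — holds.
ML is already locked to Wed — violated.

No — it violates: ML is already locked to Wed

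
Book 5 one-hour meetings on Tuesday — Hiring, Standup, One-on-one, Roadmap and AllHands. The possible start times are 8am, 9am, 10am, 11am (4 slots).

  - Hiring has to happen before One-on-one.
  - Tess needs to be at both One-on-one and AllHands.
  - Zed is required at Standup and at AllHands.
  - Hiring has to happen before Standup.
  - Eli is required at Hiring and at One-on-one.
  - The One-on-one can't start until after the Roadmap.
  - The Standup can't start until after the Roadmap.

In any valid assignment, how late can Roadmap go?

10am

Downstream work caps Roadmap at 10am.
Roadmap at 10am is achievable: Roadmap in 10am; Standup in 11am; Hiring in 8am; One-on-one in 11am; AllHands in 8am.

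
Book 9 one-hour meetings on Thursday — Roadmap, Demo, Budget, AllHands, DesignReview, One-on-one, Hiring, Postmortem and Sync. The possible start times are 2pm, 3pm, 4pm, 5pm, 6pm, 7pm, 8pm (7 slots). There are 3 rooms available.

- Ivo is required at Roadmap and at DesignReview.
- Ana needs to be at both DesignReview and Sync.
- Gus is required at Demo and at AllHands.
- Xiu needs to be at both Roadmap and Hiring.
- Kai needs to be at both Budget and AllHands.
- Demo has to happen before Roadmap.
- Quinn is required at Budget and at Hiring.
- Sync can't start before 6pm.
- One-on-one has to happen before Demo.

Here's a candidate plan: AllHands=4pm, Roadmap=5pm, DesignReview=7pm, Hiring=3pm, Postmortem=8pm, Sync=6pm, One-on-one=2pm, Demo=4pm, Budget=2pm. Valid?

No. Gus is required at Demo and at AllHands is not satisfied.

Ana needs to be at both DesignReview and Sync — holds.
Sync can't start before 6pm — holds.
Xiu needs to be at both Roadmap and Hiring — holds.
Demo has to happen before Roadmap — holds.
Quinn is required at Budget and at Hiring — holds.
There are 3 rooms available — holds.
Kai needs to be at both Budget and AllHands — holds.
One-on-one has to happen before Demo — holds.
Ivo is required at Roadmap and at DesignReview — holds.
Gus is required at Demo and at AllHands — violated.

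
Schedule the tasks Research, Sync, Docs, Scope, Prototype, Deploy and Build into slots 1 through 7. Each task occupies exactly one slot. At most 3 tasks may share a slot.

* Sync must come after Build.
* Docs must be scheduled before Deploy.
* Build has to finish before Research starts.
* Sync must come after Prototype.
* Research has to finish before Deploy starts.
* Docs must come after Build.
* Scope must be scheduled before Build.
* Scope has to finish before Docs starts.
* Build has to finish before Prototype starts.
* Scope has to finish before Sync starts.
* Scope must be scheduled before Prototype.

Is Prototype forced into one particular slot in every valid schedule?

Prototype can be 3 (e.g. Sync in 4; Deploy in 4; Research in 3; Docs in 3; Prototype in 3; Scope in 1; Build in 2) or 4 (e.g. Sync in 5, Deploy in 4, Build in 2, Scope in 1, Research in 3, Prototype in 4, Docs in 3).

No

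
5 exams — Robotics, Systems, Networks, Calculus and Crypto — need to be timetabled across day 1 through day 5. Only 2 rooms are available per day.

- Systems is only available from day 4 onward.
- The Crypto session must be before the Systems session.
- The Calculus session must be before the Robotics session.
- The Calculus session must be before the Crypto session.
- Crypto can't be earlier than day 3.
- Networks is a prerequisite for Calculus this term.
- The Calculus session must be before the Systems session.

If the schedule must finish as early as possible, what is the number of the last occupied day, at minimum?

The precedence chain requires at least 4 distinct days.
With at most 2 per day and 5 exams, at least 3 days are needed.
4 works (last occupied day: day 4): for example Networks -> day 1; Crypto -> day 3; Systems -> day 4; Robotics -> day 3; Calculus -> day 2.

4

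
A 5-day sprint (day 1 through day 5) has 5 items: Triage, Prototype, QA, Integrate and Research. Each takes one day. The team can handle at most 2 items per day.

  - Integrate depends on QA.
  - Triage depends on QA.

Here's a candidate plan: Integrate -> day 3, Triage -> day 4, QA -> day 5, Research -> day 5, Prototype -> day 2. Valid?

No — it violates: Integrate depends on QA

The team can handle at most 2 items per day — holds.
Triage depends on QA — violated.
Integrate depends on QA — violated.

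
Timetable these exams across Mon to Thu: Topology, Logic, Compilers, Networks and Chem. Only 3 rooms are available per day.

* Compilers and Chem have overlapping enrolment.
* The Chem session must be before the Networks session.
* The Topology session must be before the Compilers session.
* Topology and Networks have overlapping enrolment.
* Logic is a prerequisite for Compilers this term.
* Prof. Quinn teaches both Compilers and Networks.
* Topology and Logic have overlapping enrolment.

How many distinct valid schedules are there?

Splitting on Topology: it can be Mon (9), Tue (6), Wed (2). Listing each branch's schedules as (Logic, Compilers, Networks, Chem):
Topology=Mon: (Tue,Wed,Tue,Mon) (Tue,Wed,Thu,Mon) (Tue,Wed,Thu,Tue) (Tue,Thu,Tue,Mon) (Tue,Thu,Wed,Mon) (Tue,Thu,Wed,Tue) (Wed,Thu,Tue,Mon) (Wed,Thu,Wed,Mon) (Wed,Thu,Wed,Tue) — 9.
Topology=Tue: (Mon,Wed,Thu,Mon) (Mon,Wed,Thu,Tue) (Mon,Thu,Wed,Mon) (Mon,Thu,Wed,Tue) (Wed,Thu,Wed,Mon) (Wed,Thu,Wed,Tue) — 6.
Topology=Wed: (Mon,Thu,Tue,Mon) (Tue,Thu,Tue,Mon) — 2.
Summing: 9 + 6 + 2 = 17.

17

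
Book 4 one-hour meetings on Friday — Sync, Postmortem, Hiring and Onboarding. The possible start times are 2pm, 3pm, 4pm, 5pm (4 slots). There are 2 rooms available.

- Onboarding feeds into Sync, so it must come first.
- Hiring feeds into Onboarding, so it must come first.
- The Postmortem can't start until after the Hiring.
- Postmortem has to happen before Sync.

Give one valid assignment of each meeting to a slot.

Onboarding in 3pm, Hiring in 2pm, Sync in 4pm, Postmortem in 3pm

Checking: Hiring(2pm) before Postmortem(3pm); Onboarding(3pm) before Sync(4pm); Postmortem(3pm) before Sync(4pm); Hiring(2pm) before Onboarding(3pm); max 2 per slot (cap 2).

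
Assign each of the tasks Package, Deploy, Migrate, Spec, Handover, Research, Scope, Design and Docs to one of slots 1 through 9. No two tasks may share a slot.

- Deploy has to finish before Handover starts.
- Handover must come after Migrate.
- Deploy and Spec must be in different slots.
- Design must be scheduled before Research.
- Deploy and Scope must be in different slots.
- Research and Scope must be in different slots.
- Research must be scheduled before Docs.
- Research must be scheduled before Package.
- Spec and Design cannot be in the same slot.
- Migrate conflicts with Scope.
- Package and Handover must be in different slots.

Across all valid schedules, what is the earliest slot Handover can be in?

Precedence pushes Handover to at least 2.
Handover at 3 is achievable: Deploy=1, Design=4, Package=6, Spec=8, Docs=7, Research=5, Scope=9, Migrate=2, Handover=3.
Nothing earlier works — the conflict and capacity constraints rule out every slot before 3.

3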